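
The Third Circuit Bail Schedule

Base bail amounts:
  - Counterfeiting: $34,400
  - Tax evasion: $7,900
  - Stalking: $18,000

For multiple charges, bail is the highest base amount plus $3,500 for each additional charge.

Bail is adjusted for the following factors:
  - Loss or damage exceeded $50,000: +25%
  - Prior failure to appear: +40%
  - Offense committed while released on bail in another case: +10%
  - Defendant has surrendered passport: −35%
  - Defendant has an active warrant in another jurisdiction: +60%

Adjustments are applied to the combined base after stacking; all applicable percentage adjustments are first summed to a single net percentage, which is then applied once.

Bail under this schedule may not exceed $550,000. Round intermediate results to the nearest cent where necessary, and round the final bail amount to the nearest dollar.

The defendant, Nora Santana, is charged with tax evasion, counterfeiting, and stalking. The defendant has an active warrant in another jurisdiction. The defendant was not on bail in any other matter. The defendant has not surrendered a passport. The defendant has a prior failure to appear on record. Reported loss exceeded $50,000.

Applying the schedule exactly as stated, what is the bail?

Base amounts from the schedule: tax evasion $7,900; counterfeiting $34,400; stalking $18,000.
Stacking rule: highest base plus $3,500 per additional charge. Highest is counterfeiting at $34,400; 2 additional charges → +$7,000. Combined base = $41,400.
Net percentage adjustment: +25% +40% +60% = +125%. $41,400 × 2.25 = $93,150.
$93,150 is within the $550,000 maximum.

$93,150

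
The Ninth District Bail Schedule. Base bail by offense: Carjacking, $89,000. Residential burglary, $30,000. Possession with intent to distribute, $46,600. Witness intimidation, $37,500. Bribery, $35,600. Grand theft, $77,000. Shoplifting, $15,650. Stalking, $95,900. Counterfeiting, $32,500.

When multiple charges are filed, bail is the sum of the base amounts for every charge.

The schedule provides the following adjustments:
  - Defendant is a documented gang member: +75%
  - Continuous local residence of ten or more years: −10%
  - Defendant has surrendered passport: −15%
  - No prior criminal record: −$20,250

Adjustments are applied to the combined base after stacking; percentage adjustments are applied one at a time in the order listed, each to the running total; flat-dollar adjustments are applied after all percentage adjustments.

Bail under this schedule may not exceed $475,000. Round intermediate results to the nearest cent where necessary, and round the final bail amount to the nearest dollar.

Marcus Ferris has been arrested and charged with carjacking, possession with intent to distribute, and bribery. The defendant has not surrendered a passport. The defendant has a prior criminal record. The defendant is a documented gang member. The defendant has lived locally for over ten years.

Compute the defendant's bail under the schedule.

$269,640

Base amounts from the schedule: carjacking $89,000; possession with intent to distribute $46,600; bribery $35,600.
Stacking rule: sum of all bases. $89,000 + $46,600 + $35,600 = $171,200.
Defendant is a documented gang member (+75%): $171,200 × 1.75 = $299,600.
Continuous local residence of ten or more years (−10%): $299,600 × 0.9 = $269,640.
$269,640 is within the $475,000 maximum.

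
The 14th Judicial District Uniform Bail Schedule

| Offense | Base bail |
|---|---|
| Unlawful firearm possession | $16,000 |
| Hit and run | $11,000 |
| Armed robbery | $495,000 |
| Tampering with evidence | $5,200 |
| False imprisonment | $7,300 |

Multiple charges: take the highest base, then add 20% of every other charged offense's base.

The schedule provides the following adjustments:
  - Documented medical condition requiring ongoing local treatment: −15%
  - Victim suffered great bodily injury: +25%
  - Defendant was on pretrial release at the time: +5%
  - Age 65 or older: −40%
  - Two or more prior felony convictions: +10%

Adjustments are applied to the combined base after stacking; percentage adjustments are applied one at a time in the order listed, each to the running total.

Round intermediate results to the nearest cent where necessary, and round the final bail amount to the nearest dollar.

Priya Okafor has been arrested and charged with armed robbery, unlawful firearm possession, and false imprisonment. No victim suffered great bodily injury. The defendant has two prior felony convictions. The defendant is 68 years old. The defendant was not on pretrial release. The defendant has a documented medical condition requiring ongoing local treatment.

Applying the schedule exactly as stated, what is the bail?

Base amounts from the schedule: armed robbery $495,000; unlawful firearm possession $16,000; false imprisonment $7,300.
Stacking rule: highest base plus 20% of each additional charge. Highest is armed robbery at $495,000. Additional: $16,000 × 20% = $3,200; $7,300 × 20% = $1,460. Combined base = $495,000 + $4,660 = $499,660.
Documented medical condition requiring ongoing local treatment (−15%): $499,660 × 0.85 = $424,711.
Age 65 or older (−40%): $424,711 × 0.6 = $254,826.60.
Two or more prior felony convictions (+10%): $254,826.60 × 1.1 = $280,309.26.
Rounded to the nearest dollar: $280,309.

$280,309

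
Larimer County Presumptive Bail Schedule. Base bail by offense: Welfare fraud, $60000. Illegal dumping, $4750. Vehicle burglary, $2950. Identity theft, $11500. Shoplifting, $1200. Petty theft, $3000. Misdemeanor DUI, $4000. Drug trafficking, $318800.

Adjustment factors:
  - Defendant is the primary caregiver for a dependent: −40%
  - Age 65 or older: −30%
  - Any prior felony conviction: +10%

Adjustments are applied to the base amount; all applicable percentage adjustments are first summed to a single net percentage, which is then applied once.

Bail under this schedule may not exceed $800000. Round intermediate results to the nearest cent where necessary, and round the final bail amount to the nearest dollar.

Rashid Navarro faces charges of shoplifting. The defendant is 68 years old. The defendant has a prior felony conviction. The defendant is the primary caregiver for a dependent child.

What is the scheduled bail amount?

$480

Base amounts from the schedule: shoplifting $1200.
Single charge. Combined base = $1200.
Net percentage adjustment: −40% −30% +10% = −60%. $1200 × 0.4 = $480.
$480 is within the $800000 maximum.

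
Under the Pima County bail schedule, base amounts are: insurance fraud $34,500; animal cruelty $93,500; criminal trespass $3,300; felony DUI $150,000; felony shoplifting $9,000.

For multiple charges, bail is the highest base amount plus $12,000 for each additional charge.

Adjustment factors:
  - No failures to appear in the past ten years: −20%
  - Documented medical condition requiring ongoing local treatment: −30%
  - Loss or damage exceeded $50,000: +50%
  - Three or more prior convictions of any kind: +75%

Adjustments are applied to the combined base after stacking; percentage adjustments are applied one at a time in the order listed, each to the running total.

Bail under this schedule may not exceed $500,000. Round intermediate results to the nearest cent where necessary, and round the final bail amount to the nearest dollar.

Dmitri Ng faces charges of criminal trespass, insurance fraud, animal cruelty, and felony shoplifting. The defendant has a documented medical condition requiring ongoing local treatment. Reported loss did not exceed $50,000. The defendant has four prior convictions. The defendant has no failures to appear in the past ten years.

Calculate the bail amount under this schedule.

Base amounts from the schedule: criminal trespass $3,300; insurance fraud $34,500; animal cruelty $93,500; felony shoplifting $9,000.
Stacking rule: highest base plus $12,000 per additional charge. Highest is animal cruelty at $93,500; 3 additional charges → +$36,000. Combined base = $129,500.
No failures to appear in the past ten years (−20%): $129,500 × 0.8 = $103,600.
Documented medical condition requiring ongoing local treatment (−30%): $103,600 × 0.7 = $72,520.
Three or more prior convictions of any kind (+75%): $72,520 × 1.75 = $126,910.
$126,910 is within the $500,000 maximum.

$126,910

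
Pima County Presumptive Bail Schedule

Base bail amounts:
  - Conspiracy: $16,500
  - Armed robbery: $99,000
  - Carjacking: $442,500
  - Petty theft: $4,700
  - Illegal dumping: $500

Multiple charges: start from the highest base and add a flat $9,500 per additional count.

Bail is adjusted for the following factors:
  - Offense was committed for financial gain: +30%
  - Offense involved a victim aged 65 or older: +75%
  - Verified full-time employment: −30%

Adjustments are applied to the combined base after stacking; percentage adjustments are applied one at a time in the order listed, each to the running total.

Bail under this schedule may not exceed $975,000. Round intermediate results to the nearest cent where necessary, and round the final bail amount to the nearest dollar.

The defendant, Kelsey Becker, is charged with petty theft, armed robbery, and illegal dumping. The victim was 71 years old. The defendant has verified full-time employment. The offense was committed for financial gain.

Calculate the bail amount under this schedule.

$187,915

Base amounts from the schedule: petty theft $4,700; armed robbery $99,000; illegal dumping $500.
Stacking rule: highest base plus $9,500 per additional charge. Highest is armed robbery at $99,000; 2 additional charges → +$19,000. Combined base = $118,000.
Offense was committed for financial gain (+30%): $118,000 × 1.3 = $153,400.
Offense involved a victim aged 65 or older (+75%): $153,400 × 1.75 = $268,450.
Verified full-time employment (−30%): $268,450 × 0.7 = $187,915.
$187,915 is within the $975,000 maximum.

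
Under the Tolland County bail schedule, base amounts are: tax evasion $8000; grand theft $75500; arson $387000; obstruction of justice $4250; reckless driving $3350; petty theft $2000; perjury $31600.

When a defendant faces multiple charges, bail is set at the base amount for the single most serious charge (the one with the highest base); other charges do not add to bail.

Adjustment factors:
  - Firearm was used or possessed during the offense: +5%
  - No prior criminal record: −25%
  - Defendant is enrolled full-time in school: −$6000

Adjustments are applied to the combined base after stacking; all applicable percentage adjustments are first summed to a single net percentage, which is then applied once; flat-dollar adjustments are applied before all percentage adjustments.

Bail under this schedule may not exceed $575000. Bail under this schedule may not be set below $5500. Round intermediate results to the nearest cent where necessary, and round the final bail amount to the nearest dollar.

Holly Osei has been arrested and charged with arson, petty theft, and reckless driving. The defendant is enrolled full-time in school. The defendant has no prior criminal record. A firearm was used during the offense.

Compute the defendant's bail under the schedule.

$304800

Base amounts from the schedule: arson $387000; petty theft $2000; reckless driving $3350.
Stacking rule: use the highest base only. Highest is arson at $387000. Combined base = $387000.
Defendant is enrolled full-time in school (−$6000 flat): $387000 − $6000 = $381000.
Net percentage adjustment: +5% −25% = −20%. $381000 × 0.8 = $304800.
$304800 is within the $575000 maximum.
$304800 is at or above the $5500 minimum.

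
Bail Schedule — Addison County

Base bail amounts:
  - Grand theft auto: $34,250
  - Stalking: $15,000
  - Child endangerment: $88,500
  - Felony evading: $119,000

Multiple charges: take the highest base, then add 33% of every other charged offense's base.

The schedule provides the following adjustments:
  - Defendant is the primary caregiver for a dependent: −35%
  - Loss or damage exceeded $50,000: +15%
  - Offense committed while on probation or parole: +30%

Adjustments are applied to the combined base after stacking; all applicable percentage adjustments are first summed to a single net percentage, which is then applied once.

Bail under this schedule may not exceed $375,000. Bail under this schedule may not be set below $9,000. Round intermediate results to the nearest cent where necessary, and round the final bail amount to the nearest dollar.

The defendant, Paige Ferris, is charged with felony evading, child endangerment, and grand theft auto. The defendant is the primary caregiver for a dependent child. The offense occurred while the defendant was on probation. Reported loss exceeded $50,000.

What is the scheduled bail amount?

$175,458

Base amounts from the schedule: felony evading $119,000; child endangerment $88,500; grand theft auto $34,250.
Stacking rule: highest base plus 33% of each additional charge. Highest is felony evading at $119,000. Additional: $88,500 × 33% = $29,205; $34,250 × 33% = $11,302.50. Combined base = $119,000 + $40,507.50 = $159,507.50.
Net percentage adjustment: −35% +15% +30% = +10%. $159,507.50 × 1.1 = $175,458.25.
$175,458.25 is within the $375,000 maximum.
$175,458.25 is at or above the $9,000 minimum.
Rounded to the nearest dollar: $175,458.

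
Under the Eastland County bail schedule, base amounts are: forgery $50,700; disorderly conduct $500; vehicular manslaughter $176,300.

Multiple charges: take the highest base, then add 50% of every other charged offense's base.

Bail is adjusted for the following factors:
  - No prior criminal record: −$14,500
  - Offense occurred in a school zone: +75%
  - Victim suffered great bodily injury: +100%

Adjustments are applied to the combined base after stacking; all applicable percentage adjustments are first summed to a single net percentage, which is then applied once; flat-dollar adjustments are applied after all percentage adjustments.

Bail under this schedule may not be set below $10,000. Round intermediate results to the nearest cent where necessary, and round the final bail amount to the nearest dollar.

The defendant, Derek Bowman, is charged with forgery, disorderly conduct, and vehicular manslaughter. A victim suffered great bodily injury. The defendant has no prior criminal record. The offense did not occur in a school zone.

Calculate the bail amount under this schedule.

$389,300

Base amounts from the schedule: forgery $50,700; disorderly conduct $500; vehicular manslaughter $176,300.
Stacking rule: highest base plus 50% of each additional charge. Highest is vehicular manslaughter at $176,300. Additional: $50,700 × 50% = $25,350; $500 × 50% = $250. Combined base = $176,300 + $25,600 = $201,900.
Victim suffered great bodily injury (+100%): $201,900 × 2 = $403,800.
No prior criminal record (−$14,500 flat): $403,800 − $14,500 = $389,300.
$389,300 is at or above the $10,000 minimum.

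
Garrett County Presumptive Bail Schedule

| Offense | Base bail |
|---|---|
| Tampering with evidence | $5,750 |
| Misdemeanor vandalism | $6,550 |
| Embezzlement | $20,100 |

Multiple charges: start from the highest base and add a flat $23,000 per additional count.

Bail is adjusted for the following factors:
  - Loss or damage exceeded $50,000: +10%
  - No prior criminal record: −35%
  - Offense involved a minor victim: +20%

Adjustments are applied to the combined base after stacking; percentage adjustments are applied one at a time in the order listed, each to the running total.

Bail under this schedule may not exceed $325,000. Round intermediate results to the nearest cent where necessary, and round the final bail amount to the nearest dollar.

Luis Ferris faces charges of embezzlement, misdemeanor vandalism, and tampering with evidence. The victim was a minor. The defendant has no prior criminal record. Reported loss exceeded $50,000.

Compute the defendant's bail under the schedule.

Base amounts from the schedule: embezzlement $20,100; misdemeanor vandalism $6,550; tampering with evidence $5,750.
Stacking rule: highest base plus $23,000 per additional charge. Highest is embezzlement at $20,100; 2 additional charges → +$46,000. Combined base = $66,100.
Loss or damage exceeded $50,000 (+10%): $66,100 × 1.1 = $72,710.
No prior criminal record (−35%): $72,710 × 0.65 = $47,261.50.
Offense involved a minor victim (+20%): $47,261.50 × 1.2 = $56,713.80.
$56,713.80 is within the $325,000 maximum.
Rounded to the nearest dollar: $56,714.

$56,714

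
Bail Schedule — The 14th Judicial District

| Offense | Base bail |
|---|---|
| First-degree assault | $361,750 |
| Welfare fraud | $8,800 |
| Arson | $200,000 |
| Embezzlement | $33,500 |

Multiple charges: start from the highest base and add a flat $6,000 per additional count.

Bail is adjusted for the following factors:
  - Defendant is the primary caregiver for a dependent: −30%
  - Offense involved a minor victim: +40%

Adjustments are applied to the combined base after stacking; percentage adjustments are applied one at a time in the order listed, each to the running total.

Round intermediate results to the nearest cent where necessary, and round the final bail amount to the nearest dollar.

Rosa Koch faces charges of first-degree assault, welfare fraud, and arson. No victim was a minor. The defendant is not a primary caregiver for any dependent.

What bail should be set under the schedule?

$373,750

Base amounts from the schedule: first-degree assault $361,750; welfare fraud $8,800; arson $200,000.
Stacking rule: highest base plus $6,000 per additional charge. Highest is first-degree assault at $361,750; 2 additional charges → +$12,000. Combined base = $373,750.
No adjustment factors apply to this defendant.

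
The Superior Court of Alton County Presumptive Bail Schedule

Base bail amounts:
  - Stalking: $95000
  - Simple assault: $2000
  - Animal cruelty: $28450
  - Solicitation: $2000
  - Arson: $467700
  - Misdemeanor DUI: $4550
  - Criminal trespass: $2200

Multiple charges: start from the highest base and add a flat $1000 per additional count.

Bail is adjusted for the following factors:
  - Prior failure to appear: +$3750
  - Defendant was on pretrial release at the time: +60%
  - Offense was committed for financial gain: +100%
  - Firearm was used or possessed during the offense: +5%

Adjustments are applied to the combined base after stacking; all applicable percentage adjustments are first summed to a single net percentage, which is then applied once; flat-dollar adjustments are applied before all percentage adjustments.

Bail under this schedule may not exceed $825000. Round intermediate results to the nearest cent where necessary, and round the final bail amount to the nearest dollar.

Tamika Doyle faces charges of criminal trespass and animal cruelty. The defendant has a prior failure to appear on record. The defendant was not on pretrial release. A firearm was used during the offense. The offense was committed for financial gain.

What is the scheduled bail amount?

Base amounts from the schedule: criminal trespass $2200; animal cruelty $28450.
Stacking rule: highest base plus $1000 per additional charge. Highest is animal cruelty at $28450; 1 additional charge → +$1000. Combined base = $29450.
Prior failure to appear (+$3750 flat): $29450 + $3750 = $33200.
Net percentage adjustment: +100% +5% = +105%. $33200 × 2.05 = $68060.
$68060 is within the $825000 maximum.

$68060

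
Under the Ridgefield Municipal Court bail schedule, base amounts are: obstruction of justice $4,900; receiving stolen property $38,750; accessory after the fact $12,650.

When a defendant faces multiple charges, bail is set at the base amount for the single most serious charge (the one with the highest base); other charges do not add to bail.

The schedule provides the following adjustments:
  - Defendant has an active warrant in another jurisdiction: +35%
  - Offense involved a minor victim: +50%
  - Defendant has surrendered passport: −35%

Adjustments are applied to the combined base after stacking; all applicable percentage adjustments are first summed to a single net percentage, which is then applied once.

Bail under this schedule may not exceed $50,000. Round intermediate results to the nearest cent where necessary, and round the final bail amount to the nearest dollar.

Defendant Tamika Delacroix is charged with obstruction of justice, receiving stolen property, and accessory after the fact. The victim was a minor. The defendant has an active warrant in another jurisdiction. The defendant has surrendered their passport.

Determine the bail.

$50,000

Base amounts from the schedule: obstruction of justice $4,900; receiving stolen property $38,750; accessory after the fact $12,650.
Stacking rule: use the highest base only. Highest is receiving stolen property at $38,750. Combined base = $38,750.
Net percentage adjustment: +35% +50% −35% = +50%. $38,750 × 1.5 = $58,125.
Result $58,125 exceeds the maximum of $50,000; bail is capped at $50,000.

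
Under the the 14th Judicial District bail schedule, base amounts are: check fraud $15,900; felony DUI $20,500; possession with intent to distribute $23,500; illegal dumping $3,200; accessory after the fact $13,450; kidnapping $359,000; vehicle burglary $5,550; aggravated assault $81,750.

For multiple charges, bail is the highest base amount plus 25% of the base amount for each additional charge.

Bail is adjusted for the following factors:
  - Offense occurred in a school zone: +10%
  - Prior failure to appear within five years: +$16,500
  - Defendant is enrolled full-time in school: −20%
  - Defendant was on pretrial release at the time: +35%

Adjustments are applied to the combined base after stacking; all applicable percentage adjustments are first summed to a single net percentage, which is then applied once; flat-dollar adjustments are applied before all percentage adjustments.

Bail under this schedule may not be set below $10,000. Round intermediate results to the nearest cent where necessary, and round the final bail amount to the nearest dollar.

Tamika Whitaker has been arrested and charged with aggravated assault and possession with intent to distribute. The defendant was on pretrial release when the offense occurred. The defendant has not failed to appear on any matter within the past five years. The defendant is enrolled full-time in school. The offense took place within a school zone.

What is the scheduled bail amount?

$109,531

Base amounts from the schedule: aggravated assault $81,750; possession with intent to distribute $23,500.
Stacking rule: highest base plus 25% of each additional charge. Highest is aggravated assault at $81,750. Additional: $23,500 × 25% = $5,875. Combined base = $81,750 + $5,875 = $87,625.
Net percentage adjustment: +10% −20% +35% = +25%. $87,625 × 1.25 = $109,531.25.
$109,531.25 is at or above the $10,000 minimum.
Rounded to the nearest dollar: $109,531.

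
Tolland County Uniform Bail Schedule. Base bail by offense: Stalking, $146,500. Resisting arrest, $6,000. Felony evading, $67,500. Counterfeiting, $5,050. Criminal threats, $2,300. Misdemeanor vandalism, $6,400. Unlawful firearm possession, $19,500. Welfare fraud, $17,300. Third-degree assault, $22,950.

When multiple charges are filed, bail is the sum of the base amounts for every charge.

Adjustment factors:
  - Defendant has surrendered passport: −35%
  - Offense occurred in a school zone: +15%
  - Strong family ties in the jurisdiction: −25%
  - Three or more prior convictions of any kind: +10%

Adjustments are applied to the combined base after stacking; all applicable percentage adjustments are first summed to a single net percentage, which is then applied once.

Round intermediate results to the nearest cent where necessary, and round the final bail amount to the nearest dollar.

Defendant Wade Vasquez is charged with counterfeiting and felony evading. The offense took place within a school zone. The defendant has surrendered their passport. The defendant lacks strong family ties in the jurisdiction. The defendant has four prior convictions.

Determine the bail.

$65,295

Base amounts from the schedule: counterfeiting $5,050; felony evading $67,500.
Stacking rule: sum of all bases. $5,050 + $67,500 = $72,550.
Net percentage adjustment: −35% +15% +10% = −10%. $72,550 × 0.9 = $65,295.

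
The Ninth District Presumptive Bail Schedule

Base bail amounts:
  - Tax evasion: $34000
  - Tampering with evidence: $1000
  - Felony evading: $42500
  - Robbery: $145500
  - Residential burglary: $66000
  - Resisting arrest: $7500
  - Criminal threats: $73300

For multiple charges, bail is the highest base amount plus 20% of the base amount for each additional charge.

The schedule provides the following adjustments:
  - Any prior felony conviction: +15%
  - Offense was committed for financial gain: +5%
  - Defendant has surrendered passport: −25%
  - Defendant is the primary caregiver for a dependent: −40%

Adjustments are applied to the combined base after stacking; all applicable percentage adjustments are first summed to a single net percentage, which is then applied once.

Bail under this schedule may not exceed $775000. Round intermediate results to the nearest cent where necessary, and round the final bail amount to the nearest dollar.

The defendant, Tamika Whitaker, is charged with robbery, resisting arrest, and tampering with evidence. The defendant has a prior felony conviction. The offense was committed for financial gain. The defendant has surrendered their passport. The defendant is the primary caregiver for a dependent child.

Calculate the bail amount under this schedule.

$80960

Base amounts from the schedule: robbery $145500; resisting arrest $7500; tampering with evidence $1000.
Stacking rule: highest base plus 20% of each additional charge. Highest is robbery at $145500. Additional: $7500 × 20% = $1500; $1000 × 20% = $200. Combined base = $145500 + $1700 = $147200.
Net percentage adjustment: +15% +5% −25% −40% = −45%. $147200 × 0.55 = $80960.
$80960 is within the $775000 maximum.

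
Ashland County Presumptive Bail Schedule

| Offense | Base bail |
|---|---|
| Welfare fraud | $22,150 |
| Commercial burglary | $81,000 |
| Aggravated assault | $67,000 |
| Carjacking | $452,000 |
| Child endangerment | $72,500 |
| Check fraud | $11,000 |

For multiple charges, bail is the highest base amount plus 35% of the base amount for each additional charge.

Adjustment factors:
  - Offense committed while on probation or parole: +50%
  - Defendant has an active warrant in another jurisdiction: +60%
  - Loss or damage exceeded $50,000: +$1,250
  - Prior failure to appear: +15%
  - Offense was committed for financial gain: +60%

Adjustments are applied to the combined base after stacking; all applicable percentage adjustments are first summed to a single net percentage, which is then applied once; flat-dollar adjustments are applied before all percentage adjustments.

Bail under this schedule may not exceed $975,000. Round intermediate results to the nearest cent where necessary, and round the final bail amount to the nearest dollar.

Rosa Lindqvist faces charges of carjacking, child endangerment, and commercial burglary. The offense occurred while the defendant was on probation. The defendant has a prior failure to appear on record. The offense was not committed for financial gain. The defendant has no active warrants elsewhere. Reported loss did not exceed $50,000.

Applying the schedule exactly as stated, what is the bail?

Base amounts from the schedule: carjacking $452,000; child endangerment $72,500; commercial burglary $81,000.
Stacking rule: highest base plus 35% of each additional charge. Highest is carjacking at $452,000. Additional: $72,500 × 35% = $25,375; $81,000 × 35% = $28,350. Combined base = $452,000 + $53,725 = $505,725.
Net percentage adjustment: +50% +15% = +65%. $505,725 × 1.65 = $834,446.25.
$834,446.25 is within the $975,000 maximum.
Rounded to the nearest dollar: $834,446.

$834,446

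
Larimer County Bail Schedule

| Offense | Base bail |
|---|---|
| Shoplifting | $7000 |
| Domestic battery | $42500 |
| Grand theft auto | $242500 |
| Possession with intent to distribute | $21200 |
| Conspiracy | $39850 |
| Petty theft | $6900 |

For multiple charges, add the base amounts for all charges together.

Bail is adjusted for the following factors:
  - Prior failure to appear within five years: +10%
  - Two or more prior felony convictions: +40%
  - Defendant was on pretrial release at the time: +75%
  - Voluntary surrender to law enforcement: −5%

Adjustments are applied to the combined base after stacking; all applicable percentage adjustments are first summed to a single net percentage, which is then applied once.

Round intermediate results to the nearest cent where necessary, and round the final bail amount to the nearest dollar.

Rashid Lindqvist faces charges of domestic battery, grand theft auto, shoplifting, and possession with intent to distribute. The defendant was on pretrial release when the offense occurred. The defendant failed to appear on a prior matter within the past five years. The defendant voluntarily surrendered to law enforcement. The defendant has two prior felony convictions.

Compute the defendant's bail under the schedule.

$689040

Base amounts from the schedule: domestic battery $42500; grand theft auto $242500; shoplifting $7000; possession with intent to distribute $21200.
Stacking rule: sum of all bases. $42500 + $242500 + $7000 + $21200 = $313200.
Net percentage adjustment: +10% +40% +75% −5% = +120%. $313200 × 2.2 = $689040.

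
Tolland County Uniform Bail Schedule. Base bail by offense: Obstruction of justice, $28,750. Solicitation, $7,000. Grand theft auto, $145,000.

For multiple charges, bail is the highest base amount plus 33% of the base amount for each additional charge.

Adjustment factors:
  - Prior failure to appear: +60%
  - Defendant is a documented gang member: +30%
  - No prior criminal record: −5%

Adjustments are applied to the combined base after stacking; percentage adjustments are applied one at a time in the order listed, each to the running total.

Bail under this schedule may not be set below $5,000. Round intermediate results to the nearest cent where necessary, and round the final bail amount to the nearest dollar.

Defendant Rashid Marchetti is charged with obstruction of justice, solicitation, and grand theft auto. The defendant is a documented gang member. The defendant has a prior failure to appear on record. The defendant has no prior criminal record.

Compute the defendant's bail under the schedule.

Base amounts from the schedule: obstruction of justice $28,750; solicitation $7,000; grand theft auto $145,000.
Stacking rule: highest base plus 33% of each additional charge. Highest is grand theft auto at $145,000. Additional: $28,750 × 33% = $9,487.50; $7,000 × 33% = $2,310. Combined base = $145,000 + $11,797.50 = $156,797.50.
Prior failure to appear (+60%): $156,797.50 × 1.6 = $250,876.
Defendant is a documented gang member (+30%): $250,876 × 1.3 = $326,138.80.
No prior criminal record (−5%): $326,138.80 × 0.95 = $309,831.86.
$309,831.86 is at or above the $5,000 minimum.
Rounded to the nearest dollar: $309,832.

$309,832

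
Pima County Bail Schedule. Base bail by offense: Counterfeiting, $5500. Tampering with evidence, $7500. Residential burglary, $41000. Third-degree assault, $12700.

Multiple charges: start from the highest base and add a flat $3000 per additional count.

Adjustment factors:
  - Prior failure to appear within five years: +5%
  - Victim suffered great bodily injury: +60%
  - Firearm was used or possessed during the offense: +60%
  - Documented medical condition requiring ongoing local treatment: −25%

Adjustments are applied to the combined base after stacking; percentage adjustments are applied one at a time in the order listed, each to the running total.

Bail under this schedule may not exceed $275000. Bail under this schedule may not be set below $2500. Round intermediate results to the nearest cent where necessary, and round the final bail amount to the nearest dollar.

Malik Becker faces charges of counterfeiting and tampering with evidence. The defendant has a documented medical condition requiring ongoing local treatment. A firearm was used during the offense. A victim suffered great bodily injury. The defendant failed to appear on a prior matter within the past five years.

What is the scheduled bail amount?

$21168

Base amounts from the schedule: counterfeiting $5500; tampering with evidence $7500.
Stacking rule: highest base plus $3000 per additional charge. Highest is tampering with evidence at $7500; 1 additional charge → +$3000. Combined base = $10500.
Prior failure to appear within five years (+5%): $10500 × 1.05 = $11025.
Victim suffered great bodily injury (+60%): $11025 × 1.6 = $17640.
Firearm was used or possessed during the offense (+60%): $17640 × 1.6 = $28224.
Documented medical condition requiring ongoing local treatment (−25%): $28224 × 0.75 = $21168.
$21168 is within the $275000 maximum.
$21168 is at or above the $2500 minimum.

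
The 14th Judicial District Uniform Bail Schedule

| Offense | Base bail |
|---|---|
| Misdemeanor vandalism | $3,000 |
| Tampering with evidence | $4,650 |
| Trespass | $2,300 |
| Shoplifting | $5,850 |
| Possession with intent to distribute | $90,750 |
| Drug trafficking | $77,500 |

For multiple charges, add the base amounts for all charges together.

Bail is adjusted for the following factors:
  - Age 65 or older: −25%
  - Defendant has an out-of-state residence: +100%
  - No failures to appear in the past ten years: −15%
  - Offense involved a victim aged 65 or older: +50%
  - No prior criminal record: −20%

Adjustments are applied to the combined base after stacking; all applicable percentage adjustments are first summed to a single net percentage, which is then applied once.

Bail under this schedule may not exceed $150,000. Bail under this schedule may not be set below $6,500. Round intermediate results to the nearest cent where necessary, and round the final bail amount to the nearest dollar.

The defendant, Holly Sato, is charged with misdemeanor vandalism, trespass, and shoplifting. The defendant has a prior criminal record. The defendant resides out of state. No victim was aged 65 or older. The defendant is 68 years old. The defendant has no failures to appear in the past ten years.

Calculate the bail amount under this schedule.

Base amounts from the schedule: misdemeanor vandalism $3,000; trespass $2,300; shoplifting $5,850.
Stacking rule: sum of all bases. $3,000 + $2,300 + $5,850 = $11,150.
Net percentage adjustment: −25% +100% −15% = +60%. $11,150 × 1.6 = $17,840.
$17,840 is within the $150,000 maximum.
$17,840 is at or above the $6,500 minimum.

$17,840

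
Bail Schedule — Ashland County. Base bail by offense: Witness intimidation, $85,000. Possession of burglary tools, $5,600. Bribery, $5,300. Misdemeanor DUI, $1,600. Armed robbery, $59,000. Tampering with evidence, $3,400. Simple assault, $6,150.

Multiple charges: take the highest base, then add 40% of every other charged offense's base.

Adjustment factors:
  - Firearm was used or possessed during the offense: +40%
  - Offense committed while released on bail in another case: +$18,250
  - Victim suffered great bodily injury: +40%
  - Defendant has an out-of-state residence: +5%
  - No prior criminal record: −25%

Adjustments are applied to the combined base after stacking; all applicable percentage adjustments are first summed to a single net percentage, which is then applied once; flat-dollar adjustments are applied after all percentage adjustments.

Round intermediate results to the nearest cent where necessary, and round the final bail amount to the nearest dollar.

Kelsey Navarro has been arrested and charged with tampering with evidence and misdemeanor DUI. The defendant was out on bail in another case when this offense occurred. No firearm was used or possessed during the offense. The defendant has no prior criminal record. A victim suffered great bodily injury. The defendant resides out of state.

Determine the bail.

Base amounts from the schedule: tampering with evidence $3,400; misdemeanor DUI $1,600.
Stacking rule: highest base plus 40% of each additional charge. Highest is tampering with evidence at $3,400. Additional: $1,600 × 40% = $640. Combined base = $3,400 + $640 = $4,040.
Net percentage adjustment: +40% +5% −25% = +20%. $4,040 × 1.2 = $4,848.
Offense committed while released on bail in another case (+$18,250 flat): $4,848 + $18,250 = $23,098.

$23,098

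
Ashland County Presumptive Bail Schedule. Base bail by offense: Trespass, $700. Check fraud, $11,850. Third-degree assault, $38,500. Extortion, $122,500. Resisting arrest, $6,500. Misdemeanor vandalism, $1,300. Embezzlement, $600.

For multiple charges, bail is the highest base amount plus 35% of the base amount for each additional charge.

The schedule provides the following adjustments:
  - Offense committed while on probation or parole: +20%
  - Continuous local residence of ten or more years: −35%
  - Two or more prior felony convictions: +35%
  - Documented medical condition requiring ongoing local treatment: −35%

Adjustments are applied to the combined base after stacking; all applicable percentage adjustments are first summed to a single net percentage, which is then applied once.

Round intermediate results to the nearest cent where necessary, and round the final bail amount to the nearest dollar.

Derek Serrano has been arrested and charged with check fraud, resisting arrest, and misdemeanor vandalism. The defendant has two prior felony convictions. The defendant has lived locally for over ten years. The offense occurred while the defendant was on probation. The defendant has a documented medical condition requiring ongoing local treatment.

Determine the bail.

$12,393

Base amounts from the schedule: check fraud $11,850; resisting arrest $6,500; misdemeanor vandalism $1,300.
Stacking rule: highest base plus 35% of each additional charge. Highest is check fraud at $11,850. Additional: $6,500 × 35% = $2,275; $1,300 × 35% = $455. Combined base = $11,850 + $2,730 = $14,580.
Net percentage adjustment: +20% −35% +35% −35% = −15%. $14,580 × 0.85 = $12,393.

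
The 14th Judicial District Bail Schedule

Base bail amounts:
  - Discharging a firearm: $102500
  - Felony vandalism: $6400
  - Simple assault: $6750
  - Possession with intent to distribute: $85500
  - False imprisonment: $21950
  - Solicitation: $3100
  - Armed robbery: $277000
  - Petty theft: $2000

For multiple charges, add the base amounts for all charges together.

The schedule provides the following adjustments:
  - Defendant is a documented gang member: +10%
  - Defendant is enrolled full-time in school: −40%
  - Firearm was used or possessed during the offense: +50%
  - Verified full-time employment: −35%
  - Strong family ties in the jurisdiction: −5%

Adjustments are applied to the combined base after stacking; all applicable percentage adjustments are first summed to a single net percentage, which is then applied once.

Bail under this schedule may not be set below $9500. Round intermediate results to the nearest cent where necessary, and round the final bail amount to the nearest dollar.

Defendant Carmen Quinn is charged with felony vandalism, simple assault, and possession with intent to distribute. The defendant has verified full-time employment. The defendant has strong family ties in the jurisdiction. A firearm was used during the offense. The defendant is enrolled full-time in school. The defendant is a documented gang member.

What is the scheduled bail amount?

Base amounts from the schedule: felony vandalism $6400; simple assault $6750; possession with intent to distribute $85500.
Stacking rule: sum of all bases. $6400 + $6750 + $85500 = $98650.
Net percentage adjustment: +10% −40% +50% −35% −5% = −20%. $98650 × 0.8 = $78920.
$78920 is at or above the $9500 minimum.

$78920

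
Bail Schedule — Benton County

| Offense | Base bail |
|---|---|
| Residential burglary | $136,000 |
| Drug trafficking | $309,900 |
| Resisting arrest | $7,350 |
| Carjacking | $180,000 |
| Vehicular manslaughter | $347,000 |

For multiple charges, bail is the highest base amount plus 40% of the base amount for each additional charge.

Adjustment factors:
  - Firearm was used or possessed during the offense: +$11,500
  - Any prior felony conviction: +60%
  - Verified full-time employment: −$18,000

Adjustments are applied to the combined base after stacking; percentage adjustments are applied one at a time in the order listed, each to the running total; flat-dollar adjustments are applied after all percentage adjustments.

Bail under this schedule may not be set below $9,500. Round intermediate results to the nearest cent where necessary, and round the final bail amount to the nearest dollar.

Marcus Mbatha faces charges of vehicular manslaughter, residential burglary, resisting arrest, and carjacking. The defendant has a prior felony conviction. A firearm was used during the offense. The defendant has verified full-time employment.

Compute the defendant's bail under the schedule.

Base amounts from the schedule: vehicular manslaughter $347,000; residential burglary $136,000; resisting arrest $7,350; carjacking $180,000.
Stacking rule: highest base plus 40% of each additional charge. Highest is vehicular manslaughter at $347,000. Additional: $136,000 × 40% = $54,400; $7,350 × 40% = $2,940; $180,000 × 40% = $72,000. Combined base = $347,000 + $129,340 = $476,340.
Any prior felony conviction (+60%): $476,340 × 1.6 = $762,144.
Firearm was used or possessed during the offense (+$11,500 flat): $762,144 + $11,500 = $773,644.
Verified full-time employment (−$18,000 flat): $773,644 − $18,000 = $755,644.
$755,644 is at or above the $9,500 minimum.

$755,644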